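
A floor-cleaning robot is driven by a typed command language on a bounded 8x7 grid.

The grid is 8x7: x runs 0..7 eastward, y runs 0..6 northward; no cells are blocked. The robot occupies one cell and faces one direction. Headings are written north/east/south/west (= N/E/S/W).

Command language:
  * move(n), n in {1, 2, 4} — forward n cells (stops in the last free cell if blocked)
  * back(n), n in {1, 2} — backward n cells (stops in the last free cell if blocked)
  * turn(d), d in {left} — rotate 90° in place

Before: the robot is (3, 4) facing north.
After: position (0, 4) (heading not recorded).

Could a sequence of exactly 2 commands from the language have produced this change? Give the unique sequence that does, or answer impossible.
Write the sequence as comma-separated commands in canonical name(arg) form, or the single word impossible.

turn(left), move(4)

key: move(4) runs into the grid edge before its full distance
initial: (3, 4) facing north
[1] after turn(left): (3, 4) facing west
[2] after move(4): (0, 4) facing west
no other 2-command option fits: unique.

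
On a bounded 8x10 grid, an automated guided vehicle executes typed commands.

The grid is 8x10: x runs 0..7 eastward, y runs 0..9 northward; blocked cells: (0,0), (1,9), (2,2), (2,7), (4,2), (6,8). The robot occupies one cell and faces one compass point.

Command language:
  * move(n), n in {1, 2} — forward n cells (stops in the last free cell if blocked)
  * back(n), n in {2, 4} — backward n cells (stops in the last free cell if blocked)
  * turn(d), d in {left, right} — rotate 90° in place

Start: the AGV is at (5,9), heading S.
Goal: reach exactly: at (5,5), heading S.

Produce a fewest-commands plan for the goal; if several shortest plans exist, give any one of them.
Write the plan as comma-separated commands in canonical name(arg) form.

initial: at (5,9), heading S
[1] after move(2): at (5,7), heading S
[2] after move(2): at (5,5), heading S
nothing shorter than 2 reaches the goal.

move(2), move(2)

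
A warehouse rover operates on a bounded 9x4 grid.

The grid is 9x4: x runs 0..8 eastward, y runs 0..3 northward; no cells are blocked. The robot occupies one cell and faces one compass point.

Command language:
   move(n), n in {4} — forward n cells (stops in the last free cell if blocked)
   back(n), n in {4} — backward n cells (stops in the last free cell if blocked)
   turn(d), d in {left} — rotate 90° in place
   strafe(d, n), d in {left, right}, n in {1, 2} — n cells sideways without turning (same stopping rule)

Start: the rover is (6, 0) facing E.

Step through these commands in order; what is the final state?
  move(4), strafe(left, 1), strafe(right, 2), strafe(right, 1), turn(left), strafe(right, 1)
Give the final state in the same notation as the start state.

t0: (6, 0) facing E
t=1 move(4) ⇒ (8, 0) facing E
t=2 strafe(left, 1) ⇒ (8, 1) facing E
t=3 strafe(right, 2) ⇒ (8, 0) facing E
t=4 strafe(right, 1) ⇒ (8, 0) facing E
t=5 turn(left) ⇒ (8, 0) facing N
t=6 strafe(right, 1) ⇒ (8, 0) facing N

(8, 0) facing N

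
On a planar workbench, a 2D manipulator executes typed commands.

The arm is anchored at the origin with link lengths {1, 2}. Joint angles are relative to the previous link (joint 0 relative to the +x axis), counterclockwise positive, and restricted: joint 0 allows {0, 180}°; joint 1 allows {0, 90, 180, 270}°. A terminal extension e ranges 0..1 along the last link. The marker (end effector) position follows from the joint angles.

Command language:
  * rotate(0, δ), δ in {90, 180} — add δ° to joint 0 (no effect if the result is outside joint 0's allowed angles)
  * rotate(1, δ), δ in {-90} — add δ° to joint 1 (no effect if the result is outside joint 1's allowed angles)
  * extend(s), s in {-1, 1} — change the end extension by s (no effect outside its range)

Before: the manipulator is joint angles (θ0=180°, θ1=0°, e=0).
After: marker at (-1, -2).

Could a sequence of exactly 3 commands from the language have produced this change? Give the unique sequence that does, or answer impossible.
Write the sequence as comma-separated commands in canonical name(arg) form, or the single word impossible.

start: joint angles (θ0=180°, θ1=0°, e=0)
1. rotate(1, -90) → joint angles (θ0=180°, θ1=270°, e=0)
2. rotate(1, -90) → joint angles (θ0=180°, θ1=180°, e=0)
3. rotate(1, -90) → joint angles (θ0=180°, θ1=90°, e=0)
all 125 alternatives checked — unique.

rotate(1, -90), rotate(1, -90), rotate(1, -90)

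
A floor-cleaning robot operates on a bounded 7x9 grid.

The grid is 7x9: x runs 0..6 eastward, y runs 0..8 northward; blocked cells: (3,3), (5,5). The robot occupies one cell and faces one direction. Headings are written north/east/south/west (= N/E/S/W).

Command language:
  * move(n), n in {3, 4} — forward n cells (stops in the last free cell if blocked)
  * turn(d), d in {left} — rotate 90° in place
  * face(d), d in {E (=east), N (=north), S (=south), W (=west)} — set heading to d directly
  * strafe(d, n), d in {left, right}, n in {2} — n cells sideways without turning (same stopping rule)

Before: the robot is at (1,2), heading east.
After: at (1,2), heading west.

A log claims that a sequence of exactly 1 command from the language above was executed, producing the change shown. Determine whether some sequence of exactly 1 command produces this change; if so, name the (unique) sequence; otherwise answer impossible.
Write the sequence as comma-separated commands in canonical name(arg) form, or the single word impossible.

face(W)

key: parked at (1,2) the whole time — nothing moves the robot
t0: at (1,2), heading east
step 1 (face(W)): at (1,2), heading west
no rival 1-sequence matches.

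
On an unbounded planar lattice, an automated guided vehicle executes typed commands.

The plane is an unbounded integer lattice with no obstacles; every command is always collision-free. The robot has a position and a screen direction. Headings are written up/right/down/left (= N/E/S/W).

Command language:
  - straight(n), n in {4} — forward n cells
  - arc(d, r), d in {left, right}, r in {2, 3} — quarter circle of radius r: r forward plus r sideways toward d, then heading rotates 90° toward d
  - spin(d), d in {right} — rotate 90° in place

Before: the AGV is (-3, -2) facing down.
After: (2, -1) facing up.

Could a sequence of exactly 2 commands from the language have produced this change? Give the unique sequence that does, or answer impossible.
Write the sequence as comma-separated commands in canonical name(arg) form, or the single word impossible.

arc(left, 2), arc(left, 3)

key: position moved to (2,-1) AND the heading swung to N — translation plus rotation needed
from: (-3, -2) facing down
t=1 arc(left, 2) ⇒ (-1, -4) facing right
t=2 arc(left, 3) ⇒ (2, -1) facing up
all 36 alternatives checked — unique.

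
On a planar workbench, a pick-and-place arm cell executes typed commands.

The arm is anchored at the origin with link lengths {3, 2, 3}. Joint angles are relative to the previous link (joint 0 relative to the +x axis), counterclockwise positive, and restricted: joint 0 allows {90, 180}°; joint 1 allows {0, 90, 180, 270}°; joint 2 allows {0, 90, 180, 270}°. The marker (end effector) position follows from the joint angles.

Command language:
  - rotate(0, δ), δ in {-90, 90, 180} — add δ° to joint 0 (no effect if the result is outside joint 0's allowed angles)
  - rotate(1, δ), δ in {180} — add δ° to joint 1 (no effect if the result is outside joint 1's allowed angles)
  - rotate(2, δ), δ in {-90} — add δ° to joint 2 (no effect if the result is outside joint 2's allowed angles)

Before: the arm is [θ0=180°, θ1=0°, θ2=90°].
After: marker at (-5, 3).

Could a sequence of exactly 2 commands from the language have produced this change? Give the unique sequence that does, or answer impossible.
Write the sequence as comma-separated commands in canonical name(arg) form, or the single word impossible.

t0: [θ0=180°, θ1=0°, θ2=90°]
[1] after rotate(2, -90): [θ0=180°, θ1=0°, θ2=0°]
[2] after rotate(2, -90): [θ0=180°, θ1=0°, θ2=270°]
no other 2-command option fits: unique.

rotate(2, -90), rotate(2, -90)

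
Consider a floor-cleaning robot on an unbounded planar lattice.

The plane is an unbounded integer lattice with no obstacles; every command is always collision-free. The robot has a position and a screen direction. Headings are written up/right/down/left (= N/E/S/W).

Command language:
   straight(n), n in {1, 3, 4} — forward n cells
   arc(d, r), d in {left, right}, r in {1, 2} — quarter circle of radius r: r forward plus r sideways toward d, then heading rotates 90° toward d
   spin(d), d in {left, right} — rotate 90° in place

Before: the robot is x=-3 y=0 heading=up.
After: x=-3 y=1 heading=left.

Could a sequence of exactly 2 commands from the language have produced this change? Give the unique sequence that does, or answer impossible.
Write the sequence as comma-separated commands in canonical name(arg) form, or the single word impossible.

straight(1), spin(left)

key: cell and facing (now W) both changed — the 2 commands mix motion and turning
t0: x=-3 y=0 heading=up
1. straight(1) → x=-3 y=1 heading=up
2. spin(left) → x=-3 y=1 heading=left
no other 2-command option fits: unique.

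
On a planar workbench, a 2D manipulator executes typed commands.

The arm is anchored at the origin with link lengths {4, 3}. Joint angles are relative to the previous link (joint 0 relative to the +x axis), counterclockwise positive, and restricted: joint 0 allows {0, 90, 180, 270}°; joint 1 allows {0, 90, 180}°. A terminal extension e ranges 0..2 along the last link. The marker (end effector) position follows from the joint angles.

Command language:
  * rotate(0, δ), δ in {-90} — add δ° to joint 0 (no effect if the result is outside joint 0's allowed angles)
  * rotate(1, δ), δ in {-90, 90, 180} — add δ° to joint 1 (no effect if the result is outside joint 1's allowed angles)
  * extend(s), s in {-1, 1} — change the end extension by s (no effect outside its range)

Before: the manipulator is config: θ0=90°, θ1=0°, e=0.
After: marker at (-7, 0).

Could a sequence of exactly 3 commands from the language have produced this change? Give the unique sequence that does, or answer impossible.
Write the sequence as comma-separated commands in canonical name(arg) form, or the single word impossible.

initial: config: θ0=90°, θ1=0°, e=0
step 1 (rotate(0, -90)): config: θ0=0°, θ1=0°, e=0
step 2 (rotate(0, -90)): config: θ0=270°, θ1=0°, e=0
step 3 (rotate(0, -90)): config: θ0=180°, θ1=0°, e=0
uniquely the one of 216 3-step routes that fits.

rotate(0, -90), rotate(0, -90), rotate(0, -90)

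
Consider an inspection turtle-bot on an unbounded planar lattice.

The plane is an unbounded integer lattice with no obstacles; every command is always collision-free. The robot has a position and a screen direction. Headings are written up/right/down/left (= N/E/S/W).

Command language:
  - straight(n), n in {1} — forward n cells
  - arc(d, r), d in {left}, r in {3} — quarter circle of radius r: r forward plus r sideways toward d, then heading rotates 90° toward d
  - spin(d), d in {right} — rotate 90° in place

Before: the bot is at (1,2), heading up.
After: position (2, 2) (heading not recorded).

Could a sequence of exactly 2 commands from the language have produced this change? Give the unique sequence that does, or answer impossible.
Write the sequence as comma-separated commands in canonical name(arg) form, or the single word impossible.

key: running straight(1) before spin(right) would end elsewhere — order is forced
begin: at (1,2), heading up
1. spin(right) → at (1,2), heading right
2. straight(1) → at (2,2), heading right
no rival 2-sequence matches.

spin(right), straight(1)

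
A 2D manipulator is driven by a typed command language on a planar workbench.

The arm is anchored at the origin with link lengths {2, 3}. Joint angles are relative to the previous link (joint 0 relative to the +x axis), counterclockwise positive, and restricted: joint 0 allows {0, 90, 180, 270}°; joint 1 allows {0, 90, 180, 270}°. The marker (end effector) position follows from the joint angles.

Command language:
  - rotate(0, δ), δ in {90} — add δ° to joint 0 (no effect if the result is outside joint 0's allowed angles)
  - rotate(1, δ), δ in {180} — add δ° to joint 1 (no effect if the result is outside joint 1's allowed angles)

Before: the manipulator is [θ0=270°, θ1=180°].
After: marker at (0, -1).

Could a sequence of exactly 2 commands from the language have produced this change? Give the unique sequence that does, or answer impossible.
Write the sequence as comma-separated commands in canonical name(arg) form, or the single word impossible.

rotate(0, 90), rotate(0, 90)

t0: [θ0=270°, θ1=180°]
[1] after rotate(0, 90): [θ0=0°, θ1=180°]
[2] after rotate(0, 90): [θ0=90°, θ1=180°]
no other 2-command option fits: unique.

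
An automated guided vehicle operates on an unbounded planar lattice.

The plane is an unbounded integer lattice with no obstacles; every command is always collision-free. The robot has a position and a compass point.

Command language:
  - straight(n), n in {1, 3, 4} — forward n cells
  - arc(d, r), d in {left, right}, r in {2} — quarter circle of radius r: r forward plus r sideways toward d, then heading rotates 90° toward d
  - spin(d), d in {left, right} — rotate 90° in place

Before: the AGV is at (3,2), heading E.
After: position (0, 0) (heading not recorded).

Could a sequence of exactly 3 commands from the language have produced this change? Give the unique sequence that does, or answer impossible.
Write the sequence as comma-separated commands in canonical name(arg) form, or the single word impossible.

spin(right), arc(right, 2), straight(1)

key: running straight(1) before spin(right) would end elsewhere — order is forced
start: at (3,2), heading E
[1] after spin(right): at (3,2), heading S
[2] after arc(right, 2): at (1,0), heading W
[3] after straight(1): at (0,0), heading W
no rival 3-sequence matches.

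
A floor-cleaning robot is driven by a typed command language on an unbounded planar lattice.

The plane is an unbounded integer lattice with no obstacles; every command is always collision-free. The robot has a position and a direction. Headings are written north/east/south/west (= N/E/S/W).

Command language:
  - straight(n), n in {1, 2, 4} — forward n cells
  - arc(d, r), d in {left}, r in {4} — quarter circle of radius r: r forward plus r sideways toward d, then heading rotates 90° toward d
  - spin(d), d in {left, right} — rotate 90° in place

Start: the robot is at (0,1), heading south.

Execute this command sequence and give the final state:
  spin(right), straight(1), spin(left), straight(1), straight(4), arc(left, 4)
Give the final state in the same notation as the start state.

begin: at (0,1), heading south
step 1 (spin(right)): at (0,1), heading west
step 2 (straight(1)): at (-1,1), heading west
step 3 (spin(left)): at (-1,1), heading south
step 4 (straight(1)): at (-1,0), heading south
step 5 (straight(4)): at (-1,-4), heading south
step 6 (arc(left, 4)): at (3,-8), heading east

at (3,-8), heading east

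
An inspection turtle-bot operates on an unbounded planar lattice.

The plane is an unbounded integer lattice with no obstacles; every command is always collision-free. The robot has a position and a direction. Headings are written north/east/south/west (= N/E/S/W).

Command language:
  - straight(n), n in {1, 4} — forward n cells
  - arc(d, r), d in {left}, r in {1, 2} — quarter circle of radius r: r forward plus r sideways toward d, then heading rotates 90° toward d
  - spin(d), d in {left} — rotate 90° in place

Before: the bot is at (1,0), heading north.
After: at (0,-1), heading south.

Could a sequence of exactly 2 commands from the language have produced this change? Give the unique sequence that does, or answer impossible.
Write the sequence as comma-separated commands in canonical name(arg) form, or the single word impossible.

key: running arc(left, 1) before spin(left) would end elsewhere — order is forced
from: at (1,0), heading north
[1] after spin(left): at (1,0), heading west
[2] after arc(left, 1): at (0,-1), heading south
all 25 alternatives checked — unique.

spin(left), arc(left, 1)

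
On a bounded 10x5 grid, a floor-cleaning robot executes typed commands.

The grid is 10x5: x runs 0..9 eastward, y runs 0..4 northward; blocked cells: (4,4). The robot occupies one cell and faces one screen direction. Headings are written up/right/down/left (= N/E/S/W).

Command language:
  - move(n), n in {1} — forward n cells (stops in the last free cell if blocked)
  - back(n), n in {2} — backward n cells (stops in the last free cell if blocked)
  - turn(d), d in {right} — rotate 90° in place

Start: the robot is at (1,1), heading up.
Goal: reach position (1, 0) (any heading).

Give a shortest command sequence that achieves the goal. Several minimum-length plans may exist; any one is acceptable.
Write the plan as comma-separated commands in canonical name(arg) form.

initial: at (1,1), heading up
t=1 back(2) ⇒ at (1,0), heading up
minimal: 1 command(s), checked below 1.

back(2)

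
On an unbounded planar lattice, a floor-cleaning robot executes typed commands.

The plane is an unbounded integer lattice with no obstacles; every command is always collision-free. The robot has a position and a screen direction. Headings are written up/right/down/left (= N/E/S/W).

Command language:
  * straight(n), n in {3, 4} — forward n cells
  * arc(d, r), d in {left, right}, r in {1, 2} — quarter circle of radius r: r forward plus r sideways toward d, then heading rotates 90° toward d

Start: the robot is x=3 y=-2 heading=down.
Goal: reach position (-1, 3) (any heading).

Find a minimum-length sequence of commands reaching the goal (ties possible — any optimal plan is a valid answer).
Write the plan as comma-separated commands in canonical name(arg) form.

arc(right, 1), arc(right, 2), straight(3), arc(left, 1)

t0: x=3 y=-2 heading=down
[1] after arc(right, 1): x=2 y=-3 heading=left
[2] after arc(right, 2): x=0 y=-1 heading=up
[3] after straight(3): x=0 y=2 heading=up
[4] after arc(left, 1): x=-1 y=3 heading=left
nothing shorter than 4 reaches the goal.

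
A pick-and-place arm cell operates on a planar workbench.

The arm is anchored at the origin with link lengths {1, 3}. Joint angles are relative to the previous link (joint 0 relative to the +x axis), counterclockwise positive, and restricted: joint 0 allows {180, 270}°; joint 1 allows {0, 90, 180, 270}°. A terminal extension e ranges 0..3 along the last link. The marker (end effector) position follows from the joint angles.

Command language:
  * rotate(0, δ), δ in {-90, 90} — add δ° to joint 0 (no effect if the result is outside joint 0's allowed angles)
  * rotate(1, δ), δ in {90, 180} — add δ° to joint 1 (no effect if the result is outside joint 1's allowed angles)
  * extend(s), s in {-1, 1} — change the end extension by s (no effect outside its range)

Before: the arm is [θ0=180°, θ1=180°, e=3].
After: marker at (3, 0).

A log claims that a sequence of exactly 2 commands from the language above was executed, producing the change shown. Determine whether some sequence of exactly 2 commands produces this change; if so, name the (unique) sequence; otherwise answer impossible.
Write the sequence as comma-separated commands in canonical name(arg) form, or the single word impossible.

extend(-1), extend(-1)

begin: [θ0=180°, θ1=180°, e=3]
[1] after extend(-1): [θ0=180°, θ1=180°, e=2]
[2] after extend(-1): [θ0=180°, θ1=180°, e=1]
all 36 alternatives checked — unique.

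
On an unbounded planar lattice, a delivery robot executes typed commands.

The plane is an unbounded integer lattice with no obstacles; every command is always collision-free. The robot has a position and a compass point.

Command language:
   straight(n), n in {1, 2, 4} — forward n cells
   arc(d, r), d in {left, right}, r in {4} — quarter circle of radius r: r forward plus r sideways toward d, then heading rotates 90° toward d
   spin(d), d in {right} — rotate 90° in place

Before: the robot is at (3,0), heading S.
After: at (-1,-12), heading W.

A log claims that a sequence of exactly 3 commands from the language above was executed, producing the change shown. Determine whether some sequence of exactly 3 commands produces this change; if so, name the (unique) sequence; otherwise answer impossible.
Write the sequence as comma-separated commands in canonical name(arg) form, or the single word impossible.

straight(4), straight(4), arc(right, 4)

key: cell and facing (now W) both changed — the 3 commands mix motion and turning
begin: at (3,0), heading S
step 1 (straight(4)): at (3,-4), heading S
step 2 (straight(4)): at (3,-8), heading S
step 3 (arc(right, 4)): at (-1,-12), heading W
no rival 3-sequence matches.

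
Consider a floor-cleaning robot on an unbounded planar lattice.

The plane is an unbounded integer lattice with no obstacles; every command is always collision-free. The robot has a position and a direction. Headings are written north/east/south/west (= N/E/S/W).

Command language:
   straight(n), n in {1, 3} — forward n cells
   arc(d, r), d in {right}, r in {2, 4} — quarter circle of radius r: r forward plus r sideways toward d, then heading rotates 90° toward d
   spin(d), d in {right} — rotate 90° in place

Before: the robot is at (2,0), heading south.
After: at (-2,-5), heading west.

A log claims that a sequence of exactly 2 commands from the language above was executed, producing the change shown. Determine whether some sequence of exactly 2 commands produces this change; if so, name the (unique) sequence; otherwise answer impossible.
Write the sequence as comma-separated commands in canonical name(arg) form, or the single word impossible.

straight(1), arc(right, 4)

key: position moved to (-2,-5) AND the heading swung to W — translation plus rotation needed
from: at (2,0), heading south
1. straight(1) → at (2,-1), heading south
2. arc(right, 4) → at (-2,-5), heading west
no rival 2-sequence matches.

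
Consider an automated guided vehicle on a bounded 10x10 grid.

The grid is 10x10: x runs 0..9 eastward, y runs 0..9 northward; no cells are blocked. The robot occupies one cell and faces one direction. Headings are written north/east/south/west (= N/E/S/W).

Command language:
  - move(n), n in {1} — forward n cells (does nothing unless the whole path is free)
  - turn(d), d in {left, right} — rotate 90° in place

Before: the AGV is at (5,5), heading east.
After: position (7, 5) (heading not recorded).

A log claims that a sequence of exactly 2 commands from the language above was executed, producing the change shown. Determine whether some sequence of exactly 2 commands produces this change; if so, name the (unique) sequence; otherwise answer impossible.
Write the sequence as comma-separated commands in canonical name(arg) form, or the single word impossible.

move(1), move(1)

initial: at (5,5), heading east
step 1 (move(1)): at (6,5), heading east
step 2 (move(1)): at (7,5), heading east
all 9 alternatives checked — unique.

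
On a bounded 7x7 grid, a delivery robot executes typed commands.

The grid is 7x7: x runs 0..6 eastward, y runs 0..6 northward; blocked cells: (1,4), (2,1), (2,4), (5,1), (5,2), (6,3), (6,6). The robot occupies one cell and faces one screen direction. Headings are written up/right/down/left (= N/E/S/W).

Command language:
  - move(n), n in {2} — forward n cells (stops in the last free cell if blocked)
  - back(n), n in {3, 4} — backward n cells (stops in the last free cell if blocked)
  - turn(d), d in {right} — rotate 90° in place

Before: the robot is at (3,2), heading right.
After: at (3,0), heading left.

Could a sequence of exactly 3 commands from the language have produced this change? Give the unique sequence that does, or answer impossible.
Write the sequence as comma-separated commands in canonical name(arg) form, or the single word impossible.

turn(right), move(2), turn(right)

key: position moved to (3,0) AND the heading swung to W — translation plus rotation needed
from: at (3,2), heading right
step 1 (turn(right)): at (3,2), heading down
step 2 (move(2)): at (3,0), heading down
step 3 (turn(right)): at (3,0), heading left
all 64 alternatives checked — unique.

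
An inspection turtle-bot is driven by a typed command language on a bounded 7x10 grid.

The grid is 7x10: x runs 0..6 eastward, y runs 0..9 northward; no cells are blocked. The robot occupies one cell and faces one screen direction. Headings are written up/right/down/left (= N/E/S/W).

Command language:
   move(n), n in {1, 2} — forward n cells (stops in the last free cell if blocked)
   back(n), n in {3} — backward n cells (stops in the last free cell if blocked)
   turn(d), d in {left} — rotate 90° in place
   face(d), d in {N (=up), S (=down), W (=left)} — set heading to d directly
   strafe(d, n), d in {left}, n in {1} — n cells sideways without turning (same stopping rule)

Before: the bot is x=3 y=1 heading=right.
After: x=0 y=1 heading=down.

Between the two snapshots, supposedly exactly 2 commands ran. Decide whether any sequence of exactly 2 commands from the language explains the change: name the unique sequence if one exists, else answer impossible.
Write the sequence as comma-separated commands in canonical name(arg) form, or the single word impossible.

key: running face(S) before back(3) would end elsewhere — order is forced
from: x=3 y=1 heading=right
1. back(3) → x=0 y=1 heading=right
2. face(S) → x=0 y=1 heading=down
uniquely the one of 64 2-step routes that fits.

back(3), face(S)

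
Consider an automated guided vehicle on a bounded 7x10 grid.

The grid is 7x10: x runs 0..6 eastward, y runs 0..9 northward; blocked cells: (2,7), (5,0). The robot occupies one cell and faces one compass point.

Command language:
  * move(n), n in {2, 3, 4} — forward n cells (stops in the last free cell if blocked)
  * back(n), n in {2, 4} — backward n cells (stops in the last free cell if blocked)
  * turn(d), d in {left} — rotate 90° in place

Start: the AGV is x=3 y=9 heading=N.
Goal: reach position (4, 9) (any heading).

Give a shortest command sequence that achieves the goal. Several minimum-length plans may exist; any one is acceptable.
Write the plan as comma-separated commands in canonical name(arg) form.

turn(left), move(4), back(4)

from: x=3 y=9 heading=N
1. turn(left) → x=3 y=9 heading=W
2. move(4) → x=0 y=9 heading=W
3. back(4) → x=4 y=9 heading=W
no 2-step plan works, so 3 is optimal.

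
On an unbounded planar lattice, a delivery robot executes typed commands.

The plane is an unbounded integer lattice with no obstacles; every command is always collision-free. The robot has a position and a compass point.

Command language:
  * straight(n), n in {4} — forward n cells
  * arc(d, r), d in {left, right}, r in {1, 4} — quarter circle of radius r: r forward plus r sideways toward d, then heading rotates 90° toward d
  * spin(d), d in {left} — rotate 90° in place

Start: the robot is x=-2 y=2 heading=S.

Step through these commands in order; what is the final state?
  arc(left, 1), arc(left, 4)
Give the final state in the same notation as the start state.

x=3 y=5 heading=N

begin: x=-2 y=2 heading=S
step 1 (arc(left, 1)): x=-1 y=1 heading=E
step 2 (arc(left, 4)): x=3 y=5 heading=N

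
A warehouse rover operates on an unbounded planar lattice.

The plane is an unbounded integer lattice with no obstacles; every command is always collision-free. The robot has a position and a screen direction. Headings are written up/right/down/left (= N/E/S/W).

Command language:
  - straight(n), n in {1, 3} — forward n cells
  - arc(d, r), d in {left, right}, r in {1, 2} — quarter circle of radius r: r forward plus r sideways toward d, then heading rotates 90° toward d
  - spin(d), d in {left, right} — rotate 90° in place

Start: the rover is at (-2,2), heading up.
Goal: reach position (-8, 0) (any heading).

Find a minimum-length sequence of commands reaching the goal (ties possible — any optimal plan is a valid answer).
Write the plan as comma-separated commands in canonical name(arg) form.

initial: at (-2,2), heading up
t=1 arc(left, 2) ⇒ at (-4,4), heading left
t=2 arc(left, 2) ⇒ at (-6,2), heading down
t=3 arc(right, 2) ⇒ at (-8,0), heading left
no 2-step plan works, so 3 is optimal.

arc(left, 2), arc(left, 2), arc(right, 2)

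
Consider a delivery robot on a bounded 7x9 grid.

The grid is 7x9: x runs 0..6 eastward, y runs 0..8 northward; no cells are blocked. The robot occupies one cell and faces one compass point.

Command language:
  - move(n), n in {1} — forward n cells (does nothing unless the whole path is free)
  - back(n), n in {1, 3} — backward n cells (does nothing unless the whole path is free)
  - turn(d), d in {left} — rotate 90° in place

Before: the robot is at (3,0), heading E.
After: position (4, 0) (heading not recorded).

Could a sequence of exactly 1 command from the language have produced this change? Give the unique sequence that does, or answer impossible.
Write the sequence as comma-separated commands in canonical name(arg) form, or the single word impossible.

move(1)

from: at (3,0), heading E
1. move(1) → at (4,0), heading E
all 4 alternatives checked — unique.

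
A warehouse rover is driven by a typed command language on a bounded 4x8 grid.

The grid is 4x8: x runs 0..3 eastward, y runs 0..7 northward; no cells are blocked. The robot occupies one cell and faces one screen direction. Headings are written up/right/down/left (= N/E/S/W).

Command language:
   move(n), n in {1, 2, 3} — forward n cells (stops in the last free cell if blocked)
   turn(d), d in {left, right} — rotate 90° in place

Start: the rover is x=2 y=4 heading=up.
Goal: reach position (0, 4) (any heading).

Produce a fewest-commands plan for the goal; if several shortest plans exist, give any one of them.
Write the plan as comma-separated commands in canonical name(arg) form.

turn(left), move(3)

from: x=2 y=4 heading=up
t=1 turn(left) ⇒ x=2 y=4 heading=left
t=2 move(3) ⇒ x=0 y=4 heading=left
minimal: 2 command(s), checked below 2.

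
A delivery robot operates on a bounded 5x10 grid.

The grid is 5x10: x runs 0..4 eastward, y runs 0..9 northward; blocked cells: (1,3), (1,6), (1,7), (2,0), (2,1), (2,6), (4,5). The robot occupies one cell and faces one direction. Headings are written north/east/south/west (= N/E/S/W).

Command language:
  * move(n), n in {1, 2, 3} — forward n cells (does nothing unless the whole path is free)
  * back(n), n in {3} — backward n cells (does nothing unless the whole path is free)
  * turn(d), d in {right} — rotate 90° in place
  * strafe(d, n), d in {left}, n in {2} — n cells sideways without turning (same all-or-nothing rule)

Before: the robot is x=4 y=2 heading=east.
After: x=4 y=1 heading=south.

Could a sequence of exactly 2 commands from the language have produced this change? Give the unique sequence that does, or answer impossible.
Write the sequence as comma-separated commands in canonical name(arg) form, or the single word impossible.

key: running move(1) before turn(right) would end elsewhere — order is forced
start: x=4 y=2 heading=east
t=1 turn(right) ⇒ x=4 y=2 heading=south
t=2 move(1) ⇒ x=4 y=1 heading=south
no other 2-command option fits: unique.

turn(right), move(1)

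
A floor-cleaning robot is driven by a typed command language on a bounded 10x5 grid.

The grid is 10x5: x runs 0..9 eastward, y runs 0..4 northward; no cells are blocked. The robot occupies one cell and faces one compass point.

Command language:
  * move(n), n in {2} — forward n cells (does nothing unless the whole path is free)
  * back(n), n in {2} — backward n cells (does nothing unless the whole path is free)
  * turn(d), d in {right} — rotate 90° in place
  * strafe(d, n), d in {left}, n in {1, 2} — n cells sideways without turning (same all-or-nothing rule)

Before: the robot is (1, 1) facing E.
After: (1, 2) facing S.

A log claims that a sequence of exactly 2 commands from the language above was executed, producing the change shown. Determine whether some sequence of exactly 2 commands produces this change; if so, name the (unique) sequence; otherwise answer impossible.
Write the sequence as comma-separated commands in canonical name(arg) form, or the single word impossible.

key: position moved to (1,2) AND the heading swung to S — translation plus rotation needed
begin: (1, 1) facing E
t=1 strafe(left, 1) ⇒ (1, 2) facing E
t=2 turn(right) ⇒ (1, 2) facing S
uniquely the one of 25 2-step routes that fits.

strafe(left, 1), turn(right)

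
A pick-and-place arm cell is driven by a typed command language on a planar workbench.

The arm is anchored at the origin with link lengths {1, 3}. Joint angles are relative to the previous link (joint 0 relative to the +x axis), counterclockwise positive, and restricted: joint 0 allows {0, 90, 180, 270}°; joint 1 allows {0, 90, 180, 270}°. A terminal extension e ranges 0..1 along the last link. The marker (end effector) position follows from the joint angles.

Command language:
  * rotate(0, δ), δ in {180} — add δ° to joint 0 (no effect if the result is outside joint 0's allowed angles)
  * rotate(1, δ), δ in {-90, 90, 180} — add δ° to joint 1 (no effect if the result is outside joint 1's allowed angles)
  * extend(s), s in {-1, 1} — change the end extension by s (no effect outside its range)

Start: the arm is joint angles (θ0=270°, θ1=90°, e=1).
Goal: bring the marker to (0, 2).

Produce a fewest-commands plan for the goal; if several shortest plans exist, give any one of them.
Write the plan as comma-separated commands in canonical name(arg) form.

rotate(1, 90), extend(-1)

t0: joint angles (θ0=270°, θ1=90°, e=1)
[1] after rotate(1, 90): joint angles (θ0=270°, θ1=180°, e=1)
[2] after extend(-1): joint angles (θ0=270°, θ1=180°, e=0)
shorter routes all fall short; 2 is best.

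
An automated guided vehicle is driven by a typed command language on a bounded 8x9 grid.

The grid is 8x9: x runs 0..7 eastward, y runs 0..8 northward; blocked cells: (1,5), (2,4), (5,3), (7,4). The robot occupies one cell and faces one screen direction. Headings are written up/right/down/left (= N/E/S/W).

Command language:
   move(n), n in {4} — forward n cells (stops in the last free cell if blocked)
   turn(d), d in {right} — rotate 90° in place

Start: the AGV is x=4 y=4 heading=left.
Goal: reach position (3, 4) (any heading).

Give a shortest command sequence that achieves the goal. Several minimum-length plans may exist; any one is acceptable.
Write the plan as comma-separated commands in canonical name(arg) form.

from: x=4 y=4 heading=left
t=1 move(4) ⇒ x=3 y=4 heading=left
no 0-step plan works, so 1 is optimal.

move(4)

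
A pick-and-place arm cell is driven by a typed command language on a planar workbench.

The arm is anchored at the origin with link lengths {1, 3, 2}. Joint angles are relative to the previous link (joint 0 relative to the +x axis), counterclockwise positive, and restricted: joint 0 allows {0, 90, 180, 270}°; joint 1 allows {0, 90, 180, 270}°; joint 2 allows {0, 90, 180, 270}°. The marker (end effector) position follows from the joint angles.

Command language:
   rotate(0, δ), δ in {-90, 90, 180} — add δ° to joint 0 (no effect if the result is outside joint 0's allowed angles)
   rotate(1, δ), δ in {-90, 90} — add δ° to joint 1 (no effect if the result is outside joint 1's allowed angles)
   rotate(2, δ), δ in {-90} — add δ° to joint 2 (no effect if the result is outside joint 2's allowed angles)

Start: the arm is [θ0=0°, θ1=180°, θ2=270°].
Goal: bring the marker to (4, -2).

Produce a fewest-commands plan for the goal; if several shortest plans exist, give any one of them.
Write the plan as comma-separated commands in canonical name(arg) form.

rotate(1, -90), rotate(1, -90)

initial: [θ0=0°, θ1=180°, θ2=270°]
step 1 (rotate(1, -90)): [θ0=0°, θ1=90°, θ2=270°]
step 2 (rotate(1, -90)): [θ0=0°, θ1=0°, θ2=270°]
no 1-step plan works, so 2 is optimal.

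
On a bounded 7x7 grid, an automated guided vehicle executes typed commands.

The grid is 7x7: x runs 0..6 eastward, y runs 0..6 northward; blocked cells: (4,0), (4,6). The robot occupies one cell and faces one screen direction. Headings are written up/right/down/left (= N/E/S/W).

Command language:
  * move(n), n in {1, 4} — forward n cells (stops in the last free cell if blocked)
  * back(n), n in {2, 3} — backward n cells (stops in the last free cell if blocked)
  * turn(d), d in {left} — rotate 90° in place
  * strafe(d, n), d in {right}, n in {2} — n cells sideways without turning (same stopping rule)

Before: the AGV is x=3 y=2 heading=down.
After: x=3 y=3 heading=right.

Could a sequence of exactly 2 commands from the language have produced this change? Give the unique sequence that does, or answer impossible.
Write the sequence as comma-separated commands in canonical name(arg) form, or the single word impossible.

all 36 sequences checked — none match.

impossible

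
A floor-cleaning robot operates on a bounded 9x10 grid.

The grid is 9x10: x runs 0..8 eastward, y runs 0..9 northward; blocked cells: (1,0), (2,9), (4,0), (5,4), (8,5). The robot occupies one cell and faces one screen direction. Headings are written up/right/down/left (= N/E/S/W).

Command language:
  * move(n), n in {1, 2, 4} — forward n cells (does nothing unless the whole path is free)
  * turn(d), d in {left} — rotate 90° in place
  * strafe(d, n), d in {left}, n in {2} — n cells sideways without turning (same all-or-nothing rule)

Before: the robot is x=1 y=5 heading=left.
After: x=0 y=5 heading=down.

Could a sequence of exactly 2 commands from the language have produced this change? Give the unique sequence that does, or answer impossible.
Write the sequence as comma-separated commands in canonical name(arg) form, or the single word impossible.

move(1), turn(left)

key: running turn(left) before move(1) would end elsewhere — order is forced
begin: x=1 y=5 heading=left
step 1 (move(1)): x=0 y=5 heading=left
step 2 (turn(left)): x=0 y=5 heading=down
no other 2-command option fits: unique.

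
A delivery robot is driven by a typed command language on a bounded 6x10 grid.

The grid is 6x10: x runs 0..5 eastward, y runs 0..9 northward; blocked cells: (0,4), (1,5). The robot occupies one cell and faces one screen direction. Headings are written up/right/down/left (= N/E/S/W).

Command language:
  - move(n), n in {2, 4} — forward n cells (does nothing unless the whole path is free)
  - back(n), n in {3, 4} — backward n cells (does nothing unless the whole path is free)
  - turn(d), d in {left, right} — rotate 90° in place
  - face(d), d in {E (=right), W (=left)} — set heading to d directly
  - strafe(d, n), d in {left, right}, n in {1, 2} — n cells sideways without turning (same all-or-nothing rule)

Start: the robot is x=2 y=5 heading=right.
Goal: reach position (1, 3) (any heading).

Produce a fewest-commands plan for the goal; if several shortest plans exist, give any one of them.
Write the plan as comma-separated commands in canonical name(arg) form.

initial: x=2 y=5 heading=right
step 1 (strafe(right, 2)): x=2 y=3 heading=right
step 2 (turn(right)): x=2 y=3 heading=down
step 3 (strafe(right, 1)): x=1 y=3 heading=down
shorter routes all fall short; 3 is best.

strafe(right, 2), turn(right), strafe(right, 1)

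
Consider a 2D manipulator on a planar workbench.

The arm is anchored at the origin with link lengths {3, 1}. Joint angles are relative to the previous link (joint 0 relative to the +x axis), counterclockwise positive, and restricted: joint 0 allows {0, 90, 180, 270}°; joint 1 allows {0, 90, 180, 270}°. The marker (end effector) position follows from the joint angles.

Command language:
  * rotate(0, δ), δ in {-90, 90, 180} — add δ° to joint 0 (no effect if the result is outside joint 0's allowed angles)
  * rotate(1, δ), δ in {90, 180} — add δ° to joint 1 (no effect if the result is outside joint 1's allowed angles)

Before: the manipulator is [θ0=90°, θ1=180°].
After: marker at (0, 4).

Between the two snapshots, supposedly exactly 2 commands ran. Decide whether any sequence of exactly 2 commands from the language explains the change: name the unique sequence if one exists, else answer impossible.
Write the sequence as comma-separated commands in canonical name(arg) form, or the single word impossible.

t0: [θ0=90°, θ1=180°]
step 1 (rotate(1, 90)): [θ0=90°, θ1=270°]
step 2 (rotate(1, 90)): [θ0=90°, θ1=0°]
no other 2-command option fits: unique.

rotate(1, 90), rotate(1, 90)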